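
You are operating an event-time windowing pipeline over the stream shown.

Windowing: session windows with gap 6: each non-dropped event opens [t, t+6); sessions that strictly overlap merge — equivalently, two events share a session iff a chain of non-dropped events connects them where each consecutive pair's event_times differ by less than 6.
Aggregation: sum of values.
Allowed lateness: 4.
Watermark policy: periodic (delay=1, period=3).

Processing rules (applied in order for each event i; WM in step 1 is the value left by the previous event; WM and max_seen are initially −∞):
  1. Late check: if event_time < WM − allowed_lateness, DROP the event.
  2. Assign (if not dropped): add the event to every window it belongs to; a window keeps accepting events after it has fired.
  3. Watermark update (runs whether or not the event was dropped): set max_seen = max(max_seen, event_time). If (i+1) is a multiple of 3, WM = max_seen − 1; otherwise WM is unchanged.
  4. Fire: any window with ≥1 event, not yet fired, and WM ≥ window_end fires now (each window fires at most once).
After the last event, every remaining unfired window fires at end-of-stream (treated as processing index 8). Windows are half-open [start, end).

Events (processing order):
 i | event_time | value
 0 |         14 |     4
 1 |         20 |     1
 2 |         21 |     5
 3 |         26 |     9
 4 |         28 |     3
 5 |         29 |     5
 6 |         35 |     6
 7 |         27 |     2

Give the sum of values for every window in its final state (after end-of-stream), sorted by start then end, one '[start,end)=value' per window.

i=0 t=14 v=4: → [14,20); WM=−∞
i=1 t=20 v=1: → [20,26); WM=−∞
i=2 t=21 v=5: → [20,27); WM=20
i=3 t=26 v=9: → [20,32); WM=20
i=4 t=28 v=3: → [20,34); WM=20
i=5 t=29 v=5: → [20,35); WM=28
i=6 t=35 v=6: → [35,41); WM=28
i=7 t=27 v=2: → [20,35); WM=28

[14,20)=4 [20,35)=25 [35,41)=6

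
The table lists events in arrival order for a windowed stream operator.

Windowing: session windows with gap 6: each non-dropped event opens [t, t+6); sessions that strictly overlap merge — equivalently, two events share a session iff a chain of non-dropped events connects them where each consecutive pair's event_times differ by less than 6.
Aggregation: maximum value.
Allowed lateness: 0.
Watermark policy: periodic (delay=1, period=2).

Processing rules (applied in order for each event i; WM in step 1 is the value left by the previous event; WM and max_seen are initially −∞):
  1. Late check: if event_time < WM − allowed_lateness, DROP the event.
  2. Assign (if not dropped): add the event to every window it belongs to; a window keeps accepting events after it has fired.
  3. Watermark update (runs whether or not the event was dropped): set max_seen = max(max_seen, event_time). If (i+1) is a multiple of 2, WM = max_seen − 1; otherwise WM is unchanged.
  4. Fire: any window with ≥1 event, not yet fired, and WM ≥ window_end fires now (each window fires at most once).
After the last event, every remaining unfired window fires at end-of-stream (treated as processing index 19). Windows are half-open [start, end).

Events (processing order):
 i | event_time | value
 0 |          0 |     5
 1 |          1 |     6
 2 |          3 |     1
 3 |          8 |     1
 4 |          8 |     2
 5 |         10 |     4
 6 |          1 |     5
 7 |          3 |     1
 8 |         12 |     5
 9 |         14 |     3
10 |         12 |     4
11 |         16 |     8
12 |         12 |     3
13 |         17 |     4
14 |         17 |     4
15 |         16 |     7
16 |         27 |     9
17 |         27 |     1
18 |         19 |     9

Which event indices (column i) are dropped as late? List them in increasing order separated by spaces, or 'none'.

6 7 10 12 18

i=0 t=0 v=5: → [0,6); WM=−∞
i=1 t=1 v=6: → [0,7); WM=0
i=2 t=3 v=1: → [0,9); WM=0
i=3 t=8 v=1: → [0,14); WM=7
i=4 t=8 v=2: → [0,14); WM=7
i=5 t=10 v=4: → [0,16); WM=9
i=6 t=1 v=5: DROP (t<9-0); WM=9
i=7 t=3 v=1: DROP (t<9-0); WM=9
i=8 t=12 v=5: → [0,18); WM=9
i=9 t=14 v=3: → [0,20); WM=13
i=10 t=12 v=4: DROP (t<13-0); WM=13
i=11 t=16 v=8: → [0,22); WM=15
i=12 t=12 v=3: DROP (t<15-0); WM=15
i=13 t=17 v=4: → [0,23); WM=16
i=14 t=17 v=4: → [0,23); WM=16
i=15 t=16 v=7: → [0,23); WM=16
i=16 t=27 v=9: → [27,33); WM=16
i=17 t=27 v=1: → [27,33); WM=26
i=18 t=19 v=9: DROP (t<26-0); WM=26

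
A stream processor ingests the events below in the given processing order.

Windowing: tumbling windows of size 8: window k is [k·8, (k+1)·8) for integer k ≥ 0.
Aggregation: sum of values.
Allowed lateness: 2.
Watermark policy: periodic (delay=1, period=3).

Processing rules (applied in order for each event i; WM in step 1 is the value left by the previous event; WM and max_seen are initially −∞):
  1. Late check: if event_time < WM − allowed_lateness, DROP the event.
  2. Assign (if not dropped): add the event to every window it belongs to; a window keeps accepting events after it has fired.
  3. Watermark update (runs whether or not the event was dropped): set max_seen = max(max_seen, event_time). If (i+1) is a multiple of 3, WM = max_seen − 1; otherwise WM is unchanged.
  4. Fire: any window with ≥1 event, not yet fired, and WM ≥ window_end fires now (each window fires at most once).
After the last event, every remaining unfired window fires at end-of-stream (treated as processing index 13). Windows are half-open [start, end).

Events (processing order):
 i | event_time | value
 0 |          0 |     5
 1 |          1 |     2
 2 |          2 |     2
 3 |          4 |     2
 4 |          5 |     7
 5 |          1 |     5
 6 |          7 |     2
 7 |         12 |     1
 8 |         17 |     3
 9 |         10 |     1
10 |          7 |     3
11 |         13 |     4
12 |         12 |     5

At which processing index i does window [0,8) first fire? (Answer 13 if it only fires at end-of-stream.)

i=0 t=0 v=5: → [0,8); WM=−∞
i=1 t=1 v=2: → [0,8); WM=−∞
i=2 t=2 v=2: → [0,8); WM=1
i=3 t=4 v=2: → [0,8); WM=1
i=4 t=5 v=7: → [0,8); WM=1
i=5 t=1 v=5: → [0,8); WM=4
i=6 t=7 v=2: → [0,8); WM=4
i=7 t=12 v=1: → [8,16); WM=4
i=8 t=17 v=3: → [16,24); WM=16; [0,8) fires=25 [8,16) fires=1
i=9 t=10 v=1: DROP (t<16-2); WM=16
i=10 t=7 v=3: DROP (t<16-2); WM=16
i=11 t=13 v=4: DROP (t<16-2); WM=16
i=12 t=12 v=5: DROP (t<16-2); WM=16

8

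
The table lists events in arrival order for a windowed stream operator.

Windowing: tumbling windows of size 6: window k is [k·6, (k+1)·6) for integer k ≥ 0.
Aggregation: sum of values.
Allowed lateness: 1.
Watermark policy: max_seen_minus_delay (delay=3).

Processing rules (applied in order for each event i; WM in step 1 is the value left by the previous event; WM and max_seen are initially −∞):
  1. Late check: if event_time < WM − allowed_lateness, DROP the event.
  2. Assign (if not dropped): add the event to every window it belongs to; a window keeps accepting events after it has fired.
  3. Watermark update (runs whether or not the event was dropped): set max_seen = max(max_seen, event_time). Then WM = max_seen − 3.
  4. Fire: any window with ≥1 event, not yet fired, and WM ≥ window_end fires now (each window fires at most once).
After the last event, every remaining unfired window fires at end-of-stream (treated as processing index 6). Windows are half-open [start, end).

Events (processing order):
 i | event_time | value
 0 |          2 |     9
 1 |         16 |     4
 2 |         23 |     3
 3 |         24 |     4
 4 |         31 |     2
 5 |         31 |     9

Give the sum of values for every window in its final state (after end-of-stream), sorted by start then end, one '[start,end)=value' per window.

i=0 t=2 v=9: → [0,6); WM=-1
i=1 t=16 v=4: → [12,18); WM=13; [0,6) fires=9
i=2 t=23 v=3: → [18,24); WM=20; [12,18) fires=4
i=3 t=24 v=4: → [24,30); WM=21
i=4 t=31 v=2: → [30,36); WM=28; [18,24) fires=3
i=5 t=31 v=9: → [30,36); WM=28

[0,6)=9 [12,18)=4 [18,24)=3 [24,30)=4 [30,36)=11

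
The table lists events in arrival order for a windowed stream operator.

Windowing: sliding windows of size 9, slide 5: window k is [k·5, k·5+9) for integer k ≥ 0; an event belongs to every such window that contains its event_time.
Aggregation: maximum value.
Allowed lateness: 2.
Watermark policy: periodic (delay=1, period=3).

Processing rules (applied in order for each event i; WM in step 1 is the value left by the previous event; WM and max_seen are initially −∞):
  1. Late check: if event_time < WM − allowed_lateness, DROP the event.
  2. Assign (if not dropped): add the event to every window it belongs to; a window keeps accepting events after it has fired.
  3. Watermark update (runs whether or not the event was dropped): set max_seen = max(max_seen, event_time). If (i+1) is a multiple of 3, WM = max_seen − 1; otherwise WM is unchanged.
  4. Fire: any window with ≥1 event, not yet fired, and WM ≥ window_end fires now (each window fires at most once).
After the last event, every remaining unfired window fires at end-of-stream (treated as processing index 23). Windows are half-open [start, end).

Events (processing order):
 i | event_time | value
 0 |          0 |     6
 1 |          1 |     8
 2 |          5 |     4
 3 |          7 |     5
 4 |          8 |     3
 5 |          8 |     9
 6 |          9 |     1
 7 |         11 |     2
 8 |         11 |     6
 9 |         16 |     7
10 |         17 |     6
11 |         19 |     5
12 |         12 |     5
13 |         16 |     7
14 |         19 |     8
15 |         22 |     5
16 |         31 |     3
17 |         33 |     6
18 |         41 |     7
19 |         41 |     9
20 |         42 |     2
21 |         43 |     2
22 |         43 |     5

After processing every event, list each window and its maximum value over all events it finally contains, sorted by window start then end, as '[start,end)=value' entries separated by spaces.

i=0 t=0 v=6: → [0,9); WM=−∞
i=1 t=1 v=8: → [0,9); WM=−∞
i=2 t=5 v=4: → [5,14),[0,9); WM=4
i=3 t=7 v=5: → [5,14),[0,9); WM=4
i=4 t=8 v=3: → [5,14),[0,9); WM=4
i=5 t=8 v=9: → [5,14),[0,9); WM=7
i=6 t=9 v=1: → [5,14); WM=7
i=7 t=11 v=2: → [10,19),[5,14); WM=7
i=8 t=11 v=6: → [10,19),[5,14); WM=10; [0,9) fires=9
i=9 t=16 v=7: → [15,24),[10,19); WM=10
i=10 t=17 v=6: → [15,24),[10,19); WM=10
i=11 t=19 v=5: → [15,24); WM=18; [5,14) fires=9
i=12 t=12 v=5: DROP (t<18-2); WM=18
i=13 t=16 v=7: → [15,24),[10,19); WM=18
i=14 t=19 v=8: → [15,24); WM=18
i=15 t=22 v=5: → [20,29),[15,24); WM=18
i=16 t=31 v=3: → [30,39),[25,34); WM=18
i=17 t=33 v=6: → [30,39),[25,34); WM=32; [10,19) fires=7 [15,24) fires=8 [20,29) fires=5
i=18 t=41 v=7: → [40,49),[35,44); WM=32
i=19 t=41 v=9: → [40,49),[35,44); WM=32
i=20 t=42 v=2: → [40,49),[35,44); WM=41; [25,34) fires=6 [30,39) fires=6
i=21 t=43 v=2: → [40,49),[35,44); WM=41
i=22 t=43 v=5: → [40,49),[35,44); WM=41

[0,9)=9 [5,14)=9 [10,19)=7 [15,24)=8 [20,29)=5 [25,34)=6 [30,39)=6 [35,44)=9 [40,49)=9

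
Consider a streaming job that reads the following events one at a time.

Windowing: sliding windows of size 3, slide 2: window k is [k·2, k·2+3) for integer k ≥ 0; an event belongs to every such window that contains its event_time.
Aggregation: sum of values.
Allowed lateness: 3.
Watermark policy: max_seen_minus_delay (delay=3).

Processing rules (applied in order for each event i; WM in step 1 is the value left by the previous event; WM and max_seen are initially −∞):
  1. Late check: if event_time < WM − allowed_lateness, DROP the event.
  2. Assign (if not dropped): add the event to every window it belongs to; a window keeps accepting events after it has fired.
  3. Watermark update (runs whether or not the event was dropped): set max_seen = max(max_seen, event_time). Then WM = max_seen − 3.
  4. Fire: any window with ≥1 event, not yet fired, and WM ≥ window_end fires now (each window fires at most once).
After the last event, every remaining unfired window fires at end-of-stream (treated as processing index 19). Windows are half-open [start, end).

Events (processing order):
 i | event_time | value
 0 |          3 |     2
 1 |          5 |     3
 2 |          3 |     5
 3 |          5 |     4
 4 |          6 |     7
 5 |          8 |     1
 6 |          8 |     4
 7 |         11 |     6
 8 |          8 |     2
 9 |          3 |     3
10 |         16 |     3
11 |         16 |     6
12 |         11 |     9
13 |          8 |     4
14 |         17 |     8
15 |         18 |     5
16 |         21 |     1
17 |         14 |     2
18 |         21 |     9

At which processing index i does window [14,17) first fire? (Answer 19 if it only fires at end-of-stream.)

i=0 t=3 v=2: → [2,5); WM=0
i=1 t=5 v=3: → [4,7); WM=2
i=2 t=3 v=5: → [2,5); WM=2
i=3 t=5 v=4: → [4,7); WM=2
i=4 t=6 v=7: → [6,9),[4,7); WM=3
i=5 t=8 v=1: → [8,11),[6,9); WM=5; [2,5) fires=7
i=6 t=8 v=4: → [8,11),[6,9); WM=5
i=7 t=11 v=6: → [10,13); WM=8; [4,7) fires=14
i=8 t=8 v=2: → [8,11),[6,9); WM=8
i=9 t=3 v=3: DROP (t<8-3); WM=8
i=10 t=16 v=3: → [16,19),[14,17); WM=13; [6,9) fires=14 [8,11) fires=7 [10,13) fires=6
i=11 t=16 v=6: → [16,19),[14,17); WM=13
i=12 t=11 v=9: → [10,13); WM=13
i=13 t=8 v=4: DROP (t<13-3); WM=13
i=14 t=17 v=8: → [16,19); WM=14
i=15 t=18 v=5: → [18,21),[16,19); WM=15
i=16 t=21 v=1: → [20,23); WM=18; [14,17) fires=9
i=17 t=14 v=2: DROP (t<18-3); WM=18
i=18 t=21 v=9: → [20,23); WM=18

16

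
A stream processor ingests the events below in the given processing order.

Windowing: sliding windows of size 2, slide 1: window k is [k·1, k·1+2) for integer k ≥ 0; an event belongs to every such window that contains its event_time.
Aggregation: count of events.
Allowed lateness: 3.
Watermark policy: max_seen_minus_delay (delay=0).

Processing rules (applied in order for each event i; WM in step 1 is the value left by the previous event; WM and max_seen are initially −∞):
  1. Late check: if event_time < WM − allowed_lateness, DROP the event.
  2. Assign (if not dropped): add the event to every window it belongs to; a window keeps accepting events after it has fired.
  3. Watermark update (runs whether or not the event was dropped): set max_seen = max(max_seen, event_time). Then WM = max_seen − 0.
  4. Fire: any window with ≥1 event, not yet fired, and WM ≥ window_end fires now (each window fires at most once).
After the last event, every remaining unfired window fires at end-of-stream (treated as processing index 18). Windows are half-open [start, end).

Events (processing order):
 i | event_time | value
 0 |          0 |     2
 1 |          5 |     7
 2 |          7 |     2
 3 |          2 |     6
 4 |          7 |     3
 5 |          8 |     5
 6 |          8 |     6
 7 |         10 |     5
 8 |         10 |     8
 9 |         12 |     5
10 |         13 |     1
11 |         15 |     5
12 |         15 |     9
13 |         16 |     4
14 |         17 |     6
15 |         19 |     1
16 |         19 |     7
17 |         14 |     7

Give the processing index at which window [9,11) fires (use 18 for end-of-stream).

i=0 t=0 v=2: → [0,2); WM=0
i=1 t=5 v=7: → [5,7),[4,6); WM=5; [0,2) fires=1
i=2 t=7 v=2: → [7,9),[6,8); WM=7; [4,6) fires=1 [5,7) fires=1
i=3 t=2 v=6: DROP (t<7-3); WM=7
i=4 t=7 v=3: → [7,9),[6,8); WM=7
i=5 t=8 v=5: → [8,10),[7,9); WM=8; [6,8) fires=2
i=6 t=8 v=6: → [8,10),[7,9); WM=8
i=7 t=10 v=5: → [10,12),[9,11); WM=10; [7,9) fires=4 [8,10) fires=2
i=8 t=10 v=8: → [10,12),[9,11); WM=10
i=9 t=12 v=5: → [12,14),[11,13); WM=12; [9,11) fires=2 [10,12) fires=2
i=10 t=13 v=1: → [13,15),[12,14); WM=13; [11,13) fires=1
i=11 t=15 v=5: → [15,17),[14,16); WM=15; [12,14) fires=2 [13,15) fires=1
i=12 t=15 v=9: → [15,17),[14,16); WM=15
i=13 t=16 v=4: → [16,18),[15,17); WM=16; [14,16) fires=2
i=14 t=17 v=6: → [17,19),[16,18); WM=17; [15,17) fires=3
i=15 t=19 v=1: → [19,21),[18,20); WM=19; [16,18) fires=2 [17,19) fires=1
i=16 t=19 v=7: → [19,21),[18,20); WM=19
i=17 t=14 v=7: DROP (t<19-3); WM=19

9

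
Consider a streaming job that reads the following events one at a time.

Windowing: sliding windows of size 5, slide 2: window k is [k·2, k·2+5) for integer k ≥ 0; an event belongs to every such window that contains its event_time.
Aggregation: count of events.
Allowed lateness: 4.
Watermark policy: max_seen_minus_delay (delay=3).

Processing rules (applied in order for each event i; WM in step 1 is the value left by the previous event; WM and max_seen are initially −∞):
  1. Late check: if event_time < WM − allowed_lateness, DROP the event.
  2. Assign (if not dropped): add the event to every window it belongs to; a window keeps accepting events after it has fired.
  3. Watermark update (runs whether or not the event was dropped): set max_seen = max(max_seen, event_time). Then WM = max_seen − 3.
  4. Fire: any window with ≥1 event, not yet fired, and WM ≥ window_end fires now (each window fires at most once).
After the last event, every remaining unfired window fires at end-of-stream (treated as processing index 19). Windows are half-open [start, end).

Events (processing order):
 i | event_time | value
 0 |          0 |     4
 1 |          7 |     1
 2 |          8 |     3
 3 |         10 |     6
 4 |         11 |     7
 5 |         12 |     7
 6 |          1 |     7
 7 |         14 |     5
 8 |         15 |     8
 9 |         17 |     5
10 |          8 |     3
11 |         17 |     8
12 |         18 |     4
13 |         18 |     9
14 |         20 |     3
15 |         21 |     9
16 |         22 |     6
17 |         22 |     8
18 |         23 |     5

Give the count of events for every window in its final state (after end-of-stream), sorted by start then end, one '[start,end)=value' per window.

[0,5)=1 [4,9)=2 [6,11)=3 [8,13)=4 [10,15)=4 [12,17)=3 [14,19)=6 [16,21)=5 [18,23)=6 [20,25)=5 [22,27)=3

i=0 t=0 v=4: → [0,5); WM=-3
i=1 t=7 v=1: → [6,11),[4,9); WM=4
i=2 t=8 v=3: → [8,13),[6,11),[4,9); WM=5; [0,5) fires=1
i=3 t=10 v=6: → [10,15),[8,13),[6,11); WM=7
i=4 t=11 v=7: → [10,15),[8,13); WM=8
i=5 t=12 v=7: → [12,17),[10,15),[8,13); WM=9; [4,9) fires=2
i=6 t=1 v=7: DROP (t<9-4); WM=9
i=7 t=14 v=5: → [14,19),[12,17),[10,15); WM=11; [6,11) fires=3
i=8 t=15 v=8: → [14,19),[12,17); WM=12
i=9 t=17 v=5: → [16,21),[14,19); WM=14; [8,13) fires=4
i=10 t=8 v=3: DROP (t<14-4); WM=14
i=11 t=17 v=8: → [16,21),[14,19); WM=14
i=12 t=18 v=4: → [18,23),[16,21),[14,19); WM=15; [10,15) fires=4
i=13 t=18 v=9: → [18,23),[16,21),[14,19); WM=15
i=14 t=20 v=3: → [20,25),[18,23),[16,21); WM=17; [12,17) fires=3
i=15 t=21 v=9: → [20,25),[18,23); WM=18
i=16 t=22 v=6: → [22,27),[20,25),[18,23); WM=19; [14,19) fires=6
i=17 t=22 v=8: → [22,27),[20,25),[18,23); WM=19
i=18 t=23 v=5: → [22,27),[20,25); WM=20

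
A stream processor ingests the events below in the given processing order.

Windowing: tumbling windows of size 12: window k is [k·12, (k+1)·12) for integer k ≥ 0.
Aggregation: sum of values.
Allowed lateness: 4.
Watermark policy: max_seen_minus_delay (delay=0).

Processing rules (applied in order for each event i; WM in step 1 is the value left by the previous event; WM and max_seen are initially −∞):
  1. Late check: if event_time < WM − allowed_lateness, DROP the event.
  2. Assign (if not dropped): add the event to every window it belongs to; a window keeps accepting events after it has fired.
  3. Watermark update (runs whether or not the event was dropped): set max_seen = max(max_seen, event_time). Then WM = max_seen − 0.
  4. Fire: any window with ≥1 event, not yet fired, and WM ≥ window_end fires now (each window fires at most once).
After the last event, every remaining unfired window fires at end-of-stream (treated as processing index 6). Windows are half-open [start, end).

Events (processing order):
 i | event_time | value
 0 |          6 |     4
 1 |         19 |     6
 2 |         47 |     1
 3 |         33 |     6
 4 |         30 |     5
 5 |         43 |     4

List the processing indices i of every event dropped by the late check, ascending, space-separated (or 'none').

i=0 t=6 v=4: → [0,12); WM=6
i=1 t=19 v=6: → [12,24); WM=19; [0,12) fires=4
i=2 t=47 v=1: → [36,48); WM=47; [12,24) fires=6
i=3 t=33 v=6: DROP (t<47-4); WM=47
i=4 t=30 v=5: DROP (t<47-4); WM=47
i=5 t=43 v=4: → [36,48); WM=47

3 4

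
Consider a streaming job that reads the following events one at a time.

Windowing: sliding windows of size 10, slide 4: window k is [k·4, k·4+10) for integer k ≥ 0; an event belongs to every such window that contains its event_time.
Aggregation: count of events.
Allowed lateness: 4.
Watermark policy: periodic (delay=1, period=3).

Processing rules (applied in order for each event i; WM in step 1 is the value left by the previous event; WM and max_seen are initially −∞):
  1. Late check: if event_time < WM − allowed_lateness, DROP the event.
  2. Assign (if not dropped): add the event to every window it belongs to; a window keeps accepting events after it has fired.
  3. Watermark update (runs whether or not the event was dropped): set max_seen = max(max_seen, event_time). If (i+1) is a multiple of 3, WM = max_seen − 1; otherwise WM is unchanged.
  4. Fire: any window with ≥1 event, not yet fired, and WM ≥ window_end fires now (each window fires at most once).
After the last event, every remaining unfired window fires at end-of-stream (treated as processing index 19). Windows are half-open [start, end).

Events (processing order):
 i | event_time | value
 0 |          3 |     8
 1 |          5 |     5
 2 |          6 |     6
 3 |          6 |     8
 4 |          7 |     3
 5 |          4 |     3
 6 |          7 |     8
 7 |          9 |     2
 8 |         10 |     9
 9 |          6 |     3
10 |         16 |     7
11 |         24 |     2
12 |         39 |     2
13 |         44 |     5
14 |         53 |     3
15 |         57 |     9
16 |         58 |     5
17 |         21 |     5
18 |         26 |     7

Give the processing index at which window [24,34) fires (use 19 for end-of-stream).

14

i=0 t=3 v=8: → [0,10); WM=−∞
i=1 t=5 v=5: → [4,14),[0,10); WM=−∞
i=2 t=6 v=6: → [4,14),[0,10); WM=5
i=3 t=6 v=8: → [4,14),[0,10); WM=5
i=4 t=7 v=3: → [4,14),[0,10); WM=5
i=5 t=4 v=3: → [4,14),[0,10); WM=6
i=6 t=7 v=8: → [4,14),[0,10); WM=6
i=7 t=9 v=2: → [8,18),[4,14),[0,10); WM=6
i=8 t=10 v=9: → [8,18),[4,14); WM=9
i=9 t=6 v=3: → [4,14),[0,10); WM=9
i=10 t=16 v=7: → [16,26),[12,22),[8,18); WM=9
i=11 t=24 v=2: → [24,34),[20,30),[16,26); WM=23; [0,10) fires=9 [4,14) fires=9 [8,18) fires=3 [12,22) fires=1
i=12 t=39 v=2: → [36,46),[32,42); WM=23
i=13 t=44 v=5: → [44,54),[40,50),[36,46); WM=23
i=14 t=53 v=3: → [52,62),[48,58),[44,54); WM=52; [16,26) fires=2 [20,30) fires=1 [24,34) fires=1 [32,42) fires=1 [36,46) fires=2 [40,50) fires=1
i=15 t=57 v=9: → [56,66),[52,62),[48,58); WM=52
i=16 t=58 v=5: → [56,66),[52,62); WM=52
i=17 t=21 v=5: DROP (t<52-4); WM=57; [44,54) fires=2
i=18 t=26 v=7: DROP (t<57-4); WM=57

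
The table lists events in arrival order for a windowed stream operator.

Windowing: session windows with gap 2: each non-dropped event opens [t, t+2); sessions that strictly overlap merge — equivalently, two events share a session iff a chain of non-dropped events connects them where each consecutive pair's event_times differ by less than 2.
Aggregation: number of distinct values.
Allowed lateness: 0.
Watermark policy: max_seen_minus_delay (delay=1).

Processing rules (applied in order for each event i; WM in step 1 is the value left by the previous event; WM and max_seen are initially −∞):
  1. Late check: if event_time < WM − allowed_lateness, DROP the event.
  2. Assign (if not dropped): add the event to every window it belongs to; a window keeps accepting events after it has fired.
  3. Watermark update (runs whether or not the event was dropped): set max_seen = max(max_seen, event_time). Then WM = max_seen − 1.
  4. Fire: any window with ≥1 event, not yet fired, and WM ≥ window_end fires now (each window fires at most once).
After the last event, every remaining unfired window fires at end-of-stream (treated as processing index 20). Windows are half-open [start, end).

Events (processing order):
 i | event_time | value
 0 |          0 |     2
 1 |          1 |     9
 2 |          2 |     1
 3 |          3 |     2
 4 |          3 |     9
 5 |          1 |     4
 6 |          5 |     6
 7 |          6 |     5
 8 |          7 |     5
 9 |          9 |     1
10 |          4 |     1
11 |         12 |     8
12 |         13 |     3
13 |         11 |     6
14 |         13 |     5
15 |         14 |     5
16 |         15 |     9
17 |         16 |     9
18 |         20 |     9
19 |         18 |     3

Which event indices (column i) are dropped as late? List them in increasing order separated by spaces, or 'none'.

i=0 t=0 v=2: → [0,2); WM=-1
i=1 t=1 v=9: → [0,3); WM=0
i=2 t=2 v=1: → [0,4); WM=1
i=3 t=3 v=2: → [0,5); WM=2
i=4 t=3 v=9: → [0,5); WM=2
i=5 t=1 v=4: DROP (t<2-0); WM=2
i=6 t=5 v=6: → [5,7); WM=4
i=7 t=6 v=5: → [5,8); WM=5
i=8 t=7 v=5: → [5,9); WM=6
i=9 t=9 v=1: → [9,11); WM=8
i=10 t=4 v=1: DROP (t<8-0); WM=8
i=11 t=12 v=8: → [12,14); WM=11
i=12 t=13 v=3: → [12,15); WM=12
i=13 t=11 v=6: DROP (t<12-0); WM=12
i=14 t=13 v=5: → [12,15); WM=12
i=15 t=14 v=5: → [12,16); WM=13
i=16 t=15 v=9: → [12,17); WM=14
i=17 t=16 v=9: → [12,18); WM=15
i=18 t=20 v=9: → [20,22); WM=19
i=19 t=18 v=3: DROP (t<19-0); WM=19

5 10 13 19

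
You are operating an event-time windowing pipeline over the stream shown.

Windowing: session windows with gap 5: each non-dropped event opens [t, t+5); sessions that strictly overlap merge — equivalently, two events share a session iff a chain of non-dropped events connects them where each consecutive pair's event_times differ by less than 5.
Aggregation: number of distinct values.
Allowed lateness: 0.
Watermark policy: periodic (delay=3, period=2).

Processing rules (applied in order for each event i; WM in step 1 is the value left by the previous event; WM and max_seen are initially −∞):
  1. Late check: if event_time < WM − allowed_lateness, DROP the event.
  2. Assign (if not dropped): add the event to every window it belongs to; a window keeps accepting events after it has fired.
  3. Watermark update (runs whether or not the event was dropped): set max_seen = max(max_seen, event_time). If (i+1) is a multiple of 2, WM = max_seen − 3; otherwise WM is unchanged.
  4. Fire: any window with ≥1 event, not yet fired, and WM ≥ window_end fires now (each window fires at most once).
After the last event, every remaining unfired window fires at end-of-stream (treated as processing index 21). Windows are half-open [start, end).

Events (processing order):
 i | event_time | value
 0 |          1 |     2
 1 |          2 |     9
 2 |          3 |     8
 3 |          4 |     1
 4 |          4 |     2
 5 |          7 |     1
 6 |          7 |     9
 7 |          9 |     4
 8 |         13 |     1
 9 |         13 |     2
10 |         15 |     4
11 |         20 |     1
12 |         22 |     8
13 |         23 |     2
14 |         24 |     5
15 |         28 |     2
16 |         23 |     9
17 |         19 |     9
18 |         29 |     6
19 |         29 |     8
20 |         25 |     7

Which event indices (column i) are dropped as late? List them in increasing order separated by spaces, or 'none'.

16 17 20

i=0 t=1 v=2: → [1,6); WM=−∞
i=1 t=2 v=9: → [1,7); WM=-1
i=2 t=3 v=8: → [1,8); WM=-1
i=3 t=4 v=1: → [1,9); WM=1
i=4 t=4 v=2: → [1,9); WM=1
i=5 t=7 v=1: → [1,12); WM=4
i=6 t=7 v=9: → [1,12); WM=4
i=7 t=9 v=4: → [1,14); WM=6
i=8 t=13 v=1: → [1,18); WM=6
i=9 t=13 v=2: → [1,18); WM=10
i=10 t=15 v=4: → [1,20); WM=10
i=11 t=20 v=1: → [20,25); WM=17
i=12 t=22 v=8: → [20,27); WM=17
i=13 t=23 v=2: → [20,28); WM=20
i=14 t=24 v=5: → [20,29); WM=20
i=15 t=28 v=2: → [20,33); WM=25
i=16 t=23 v=9: DROP (t<25-0); WM=25
i=17 t=19 v=9: DROP (t<25-0); WM=25
i=18 t=29 v=6: → [20,34); WM=25
i=19 t=29 v=8: → [20,34); WM=26
i=20 t=25 v=7: DROP (t<26-0); WM=26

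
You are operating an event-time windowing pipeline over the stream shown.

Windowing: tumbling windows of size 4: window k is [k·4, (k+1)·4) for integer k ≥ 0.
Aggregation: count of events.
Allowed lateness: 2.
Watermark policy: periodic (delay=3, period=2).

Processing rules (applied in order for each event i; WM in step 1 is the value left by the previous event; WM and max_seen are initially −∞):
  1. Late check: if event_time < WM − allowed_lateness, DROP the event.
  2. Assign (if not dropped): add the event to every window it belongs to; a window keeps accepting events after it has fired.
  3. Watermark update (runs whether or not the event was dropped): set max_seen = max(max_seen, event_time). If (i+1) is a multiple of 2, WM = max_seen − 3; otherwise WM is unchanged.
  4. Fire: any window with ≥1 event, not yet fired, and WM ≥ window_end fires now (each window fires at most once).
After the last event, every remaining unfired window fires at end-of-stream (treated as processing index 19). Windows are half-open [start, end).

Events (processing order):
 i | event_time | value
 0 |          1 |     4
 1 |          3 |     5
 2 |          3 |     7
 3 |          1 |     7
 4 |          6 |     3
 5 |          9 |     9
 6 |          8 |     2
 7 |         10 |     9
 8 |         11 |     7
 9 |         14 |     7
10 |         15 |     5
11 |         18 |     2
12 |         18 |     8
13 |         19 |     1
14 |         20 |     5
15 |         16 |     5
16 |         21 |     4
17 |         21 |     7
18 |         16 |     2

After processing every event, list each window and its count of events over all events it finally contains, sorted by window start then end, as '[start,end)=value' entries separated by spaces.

i=0 t=1 v=4: → [0,4); WM=−∞
i=1 t=3 v=5: → [0,4); WM=0
i=2 t=3 v=7: → [0,4); WM=0
i=3 t=1 v=7: → [0,4); WM=0
i=4 t=6 v=3: → [4,8); WM=0
i=5 t=9 v=9: → [8,12); WM=6; [0,4) fires=4
i=6 t=8 v=2: → [8,12); WM=6
i=7 t=10 v=9: → [8,12); WM=7
i=8 t=11 v=7: → [8,12); WM=7
i=9 t=14 v=7: → [12,16); WM=11; [4,8) fires=1
i=10 t=15 v=5: → [12,16); WM=11
i=11 t=18 v=2: → [16,20); WM=15; [8,12) fires=4
i=12 t=18 v=8: → [16,20); WM=15
i=13 t=19 v=1: → [16,20); WM=16; [12,16) fires=2
i=14 t=20 v=5: → [20,24); WM=16
i=15 t=16 v=5: → [16,20); WM=17
i=16 t=21 v=4: → [20,24); WM=17
i=17 t=21 v=7: → [20,24); WM=18
i=18 t=16 v=2: → [16,20); WM=18

[0,4)=4 [4,8)=1 [8,12)=4 [12,16)=2 [16,20)=5 [20,24)=3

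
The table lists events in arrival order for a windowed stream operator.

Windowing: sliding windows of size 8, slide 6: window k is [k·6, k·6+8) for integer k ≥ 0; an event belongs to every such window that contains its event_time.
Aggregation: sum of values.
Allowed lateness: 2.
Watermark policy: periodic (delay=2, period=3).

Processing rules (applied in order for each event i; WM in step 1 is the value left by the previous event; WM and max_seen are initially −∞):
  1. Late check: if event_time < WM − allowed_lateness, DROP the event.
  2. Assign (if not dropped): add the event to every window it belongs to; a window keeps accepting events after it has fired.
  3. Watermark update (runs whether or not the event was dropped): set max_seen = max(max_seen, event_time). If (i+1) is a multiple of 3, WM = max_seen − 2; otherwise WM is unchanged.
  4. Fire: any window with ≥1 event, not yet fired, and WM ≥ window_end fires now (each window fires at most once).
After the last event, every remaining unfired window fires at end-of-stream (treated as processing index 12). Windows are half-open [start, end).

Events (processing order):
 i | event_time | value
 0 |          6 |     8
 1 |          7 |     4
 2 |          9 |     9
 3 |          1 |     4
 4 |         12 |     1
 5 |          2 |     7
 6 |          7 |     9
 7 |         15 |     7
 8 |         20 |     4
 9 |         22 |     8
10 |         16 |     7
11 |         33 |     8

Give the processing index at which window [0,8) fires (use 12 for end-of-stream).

i=0 t=6 v=8: → [6,14),[0,8); WM=−∞
i=1 t=7 v=4: → [6,14),[0,8); WM=−∞
i=2 t=9 v=9: → [6,14); WM=7
i=3 t=1 v=4: DROP (t<7-2); WM=7
i=4 t=12 v=1: → [12,20),[6,14); WM=7
i=5 t=2 v=7: DROP (t<7-2); WM=10; [0,8) fires=12
i=6 t=7 v=9: DROP (t<10-2); WM=10
i=7 t=15 v=7: → [12,20); WM=10
i=8 t=20 v=4: → [18,26); WM=18; [6,14) fires=22
i=9 t=22 v=8: → [18,26); WM=18
i=10 t=16 v=7: → [12,20); WM=18
i=11 t=33 v=8: → [30,38); WM=31; [12,20) fires=15 [18,26) fires=12

5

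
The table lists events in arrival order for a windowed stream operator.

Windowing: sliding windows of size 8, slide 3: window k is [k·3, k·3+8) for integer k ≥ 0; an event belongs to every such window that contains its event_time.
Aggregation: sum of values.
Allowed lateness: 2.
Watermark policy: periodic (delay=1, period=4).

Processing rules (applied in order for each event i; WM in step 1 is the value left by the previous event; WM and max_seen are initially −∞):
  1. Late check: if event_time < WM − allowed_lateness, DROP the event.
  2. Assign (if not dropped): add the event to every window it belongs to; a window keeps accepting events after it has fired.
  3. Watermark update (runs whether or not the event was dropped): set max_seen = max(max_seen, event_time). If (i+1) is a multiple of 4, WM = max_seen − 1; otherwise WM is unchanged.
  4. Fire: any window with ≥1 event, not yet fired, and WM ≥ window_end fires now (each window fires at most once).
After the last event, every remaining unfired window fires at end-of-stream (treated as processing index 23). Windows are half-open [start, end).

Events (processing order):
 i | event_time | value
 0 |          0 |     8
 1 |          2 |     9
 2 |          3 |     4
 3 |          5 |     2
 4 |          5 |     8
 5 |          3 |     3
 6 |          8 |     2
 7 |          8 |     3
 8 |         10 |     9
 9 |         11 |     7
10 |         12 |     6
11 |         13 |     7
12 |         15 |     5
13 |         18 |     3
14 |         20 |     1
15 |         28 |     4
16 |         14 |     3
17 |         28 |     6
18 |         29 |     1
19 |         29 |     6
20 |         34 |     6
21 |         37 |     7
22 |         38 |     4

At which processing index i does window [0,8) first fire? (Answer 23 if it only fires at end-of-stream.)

11

i=0 t=0 v=8: → [0,8); WM=−∞
i=1 t=2 v=9: → [0,8); WM=−∞
i=2 t=3 v=4: → [3,11),[0,8); WM=−∞
i=3 t=5 v=2: → [3,11),[0,8); WM=4
i=4 t=5 v=8: → [3,11),[0,8); WM=4
i=5 t=3 v=3: → [3,11),[0,8); WM=4
i=6 t=8 v=2: → [6,14),[3,11); WM=4
i=7 t=8 v=3: → [6,14),[3,11); WM=7
i=8 t=10 v=9: → [9,17),[6,14),[3,11); WM=7
i=9 t=11 v=7: → [9,17),[6,14); WM=7
i=10 t=12 v=6: → [12,20),[9,17),[6,14); WM=7
i=11 t=13 v=7: → [12,20),[9,17),[6,14); WM=12; [0,8) fires=34 [3,11) fires=31
i=12 t=15 v=5: → [15,23),[12,20),[9,17); WM=12
i=13 t=18 v=3: → [18,26),[15,23),[12,20); WM=12
i=14 t=20 v=1: → [18,26),[15,23); WM=12
i=15 t=28 v=4: → [27,35),[24,32),[21,29); WM=27; [6,14) fires=34 [9,17) fires=34 [12,20) fires=21 [15,23) fires=9 [18,26) fires=4
i=16 t=14 v=3: DROP (t<27-2); WM=27
i=17 t=28 v=6: → [27,35),[24,32),[21,29); WM=27
i=18 t=29 v=1: → [27,35),[24,32); WM=27
i=19 t=29 v=6: → [27,35),[24,32); WM=28
i=20 t=34 v=6: → [33,41),[30,38),[27,35); WM=28
i=21 t=37 v=7: → [36,44),[33,41),[30,38); WM=28
i=22 t=38 v=4: → [36,44),[33,41); WM=28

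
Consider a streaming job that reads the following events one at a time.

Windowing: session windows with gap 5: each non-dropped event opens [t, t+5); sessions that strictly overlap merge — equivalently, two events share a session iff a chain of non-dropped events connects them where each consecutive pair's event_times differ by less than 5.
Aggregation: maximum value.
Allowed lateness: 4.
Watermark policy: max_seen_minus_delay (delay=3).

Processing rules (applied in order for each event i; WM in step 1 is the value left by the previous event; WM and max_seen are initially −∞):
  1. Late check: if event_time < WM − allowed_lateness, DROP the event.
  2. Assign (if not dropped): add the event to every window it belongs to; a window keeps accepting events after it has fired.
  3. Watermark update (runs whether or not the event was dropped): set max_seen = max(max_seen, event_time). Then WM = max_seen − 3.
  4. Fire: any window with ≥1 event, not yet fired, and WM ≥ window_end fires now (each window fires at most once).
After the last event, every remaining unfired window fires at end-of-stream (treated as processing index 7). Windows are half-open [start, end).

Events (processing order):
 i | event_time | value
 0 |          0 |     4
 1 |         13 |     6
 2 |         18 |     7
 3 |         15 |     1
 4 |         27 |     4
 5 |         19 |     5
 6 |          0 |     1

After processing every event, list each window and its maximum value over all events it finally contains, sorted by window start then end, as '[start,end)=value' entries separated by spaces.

[0,5)=4 [13,23)=7 [27,32)=4

i=0 t=0 v=4: → [0,5); WM=-3
i=1 t=13 v=6: → [13,18); WM=10
i=2 t=18 v=7: → [18,23); WM=15
i=3 t=15 v=1: → [13,23); WM=15
i=4 t=27 v=4: → [27,32); WM=24
i=5 t=19 v=5: DROP (t<24-4); WM=24
i=6 t=0 v=1: DROP (t<24-4); WM=24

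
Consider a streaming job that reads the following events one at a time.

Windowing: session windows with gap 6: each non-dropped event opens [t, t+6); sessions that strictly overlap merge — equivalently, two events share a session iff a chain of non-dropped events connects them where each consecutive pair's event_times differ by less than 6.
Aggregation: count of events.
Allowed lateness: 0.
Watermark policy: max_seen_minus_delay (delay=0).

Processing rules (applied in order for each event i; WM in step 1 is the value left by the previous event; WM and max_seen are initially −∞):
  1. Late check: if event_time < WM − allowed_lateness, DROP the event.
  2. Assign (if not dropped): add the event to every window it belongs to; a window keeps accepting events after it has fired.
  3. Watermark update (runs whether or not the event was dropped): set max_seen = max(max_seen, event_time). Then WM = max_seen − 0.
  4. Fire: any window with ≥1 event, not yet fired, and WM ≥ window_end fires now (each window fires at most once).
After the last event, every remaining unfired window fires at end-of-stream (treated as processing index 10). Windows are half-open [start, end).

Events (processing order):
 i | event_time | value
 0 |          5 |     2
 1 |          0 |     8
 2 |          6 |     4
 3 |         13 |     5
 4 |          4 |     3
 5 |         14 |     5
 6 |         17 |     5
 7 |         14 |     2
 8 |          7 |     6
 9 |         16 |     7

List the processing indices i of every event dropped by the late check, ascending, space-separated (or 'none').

i=0 t=5 v=2: → [5,11); WM=5
i=1 t=0 v=8: DROP (t<5-0); WM=5
i=2 t=6 v=4: → [5,12); WM=6
i=3 t=13 v=5: → [13,19); WM=13
i=4 t=4 v=3: DROP (t<13-0); WM=13
i=5 t=14 v=5: → [13,20); WM=14
i=6 t=17 v=5: → [13,23); WM=17
i=7 t=14 v=2: DROP (t<17-0); WM=17
i=8 t=7 v=6: DROP (t<17-0); WM=17
i=9 t=16 v=7: DROP (t<17-0); WM=17

1 4 7 8 9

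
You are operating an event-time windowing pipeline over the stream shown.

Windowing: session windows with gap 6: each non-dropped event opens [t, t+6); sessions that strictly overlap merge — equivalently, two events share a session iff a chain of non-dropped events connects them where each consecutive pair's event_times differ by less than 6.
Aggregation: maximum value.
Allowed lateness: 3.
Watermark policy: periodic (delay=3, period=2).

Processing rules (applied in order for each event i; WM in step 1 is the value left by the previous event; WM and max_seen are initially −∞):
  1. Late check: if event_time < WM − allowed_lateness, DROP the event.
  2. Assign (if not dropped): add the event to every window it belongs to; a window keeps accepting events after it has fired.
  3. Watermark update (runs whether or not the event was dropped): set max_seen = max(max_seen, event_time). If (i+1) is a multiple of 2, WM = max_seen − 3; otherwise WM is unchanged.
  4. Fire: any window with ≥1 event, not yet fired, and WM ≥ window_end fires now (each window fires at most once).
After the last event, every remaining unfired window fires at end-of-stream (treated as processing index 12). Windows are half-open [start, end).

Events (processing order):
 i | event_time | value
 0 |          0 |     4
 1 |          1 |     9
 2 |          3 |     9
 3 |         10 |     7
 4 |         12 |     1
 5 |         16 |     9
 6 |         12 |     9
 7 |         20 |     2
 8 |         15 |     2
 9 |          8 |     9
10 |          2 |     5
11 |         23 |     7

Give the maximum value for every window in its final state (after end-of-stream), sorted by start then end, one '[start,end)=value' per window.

i=0 t=0 v=4: → [0,6); WM=−∞
i=1 t=1 v=9: → [0,7); WM=-2
i=2 t=3 v=9: → [0,9); WM=-2
i=3 t=10 v=7: → [10,16); WM=7
i=4 t=12 v=1: → [10,18); WM=7
i=5 t=16 v=9: → [10,22); WM=13
i=6 t=12 v=9: → [10,22); WM=13
i=7 t=20 v=2: → [10,26); WM=17
i=8 t=15 v=2: → [10,26); WM=17
i=9 t=8 v=9: DROP (t<17-3); WM=17
i=10 t=2 v=5: DROP (t<17-3); WM=17
i=11 t=23 v=7: → [10,29); WM=20

[0,9)=9 [10,29)=9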